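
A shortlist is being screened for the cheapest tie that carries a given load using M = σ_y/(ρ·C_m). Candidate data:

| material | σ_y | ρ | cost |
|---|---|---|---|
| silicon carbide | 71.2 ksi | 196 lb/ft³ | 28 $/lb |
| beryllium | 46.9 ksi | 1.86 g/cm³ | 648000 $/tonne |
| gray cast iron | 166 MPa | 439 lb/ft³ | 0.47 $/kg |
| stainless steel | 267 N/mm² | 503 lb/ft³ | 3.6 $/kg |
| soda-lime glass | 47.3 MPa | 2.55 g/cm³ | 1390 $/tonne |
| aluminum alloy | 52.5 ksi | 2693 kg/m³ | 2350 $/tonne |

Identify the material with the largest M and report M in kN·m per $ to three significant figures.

aluminum alloy, M = 57.2 kN·m per $

In SI units:
  silicon carbide: σ_y = 490.9 MPa, ρ = 3140 kg/m³, cost = 61.73 $/kg
  beryllium: σ_y = 323.4 MPa, ρ = 1860 kg/m³, cost = 648.0 $/kg
  gray cast iron: σ_y = 166.0 MPa, ρ = 7032 kg/m³, cost = 0.4700 $/kg
  stainless steel: σ_y = 267.0 MPa, ρ = 8057 kg/m³, cost = 3.600 $/kg
  soda-lime glass: σ_y = 47.30 MPa, ρ = 2550 kg/m³, cost = 1.390 $/kg
  aluminum alloy: σ_y = 362.0 MPa, ρ = 2693 kg/m³, cost = 2.350 $/kg
  aluminum alloy: M = 57.2 kN·m per $
  gray cast iron: M = 50.2 kN·m per $
  soda-lime glass: M = 13.3 kN·m per $
  stainless steel: M = 9.20 kN·m per $
  silicon carbide: M = 2.53 kN·m per $
  beryllium: M = 0.268 kN·m per $
The maximum is for aluminum alloy.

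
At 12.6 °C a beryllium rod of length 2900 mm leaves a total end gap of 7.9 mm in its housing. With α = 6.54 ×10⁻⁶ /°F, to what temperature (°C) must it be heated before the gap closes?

α = 6.54×10⁻⁶/°F × 9/5 = 11.8×10⁻⁶/K.
α·L₀·ΔT = 7.9 mm ⇒ ΔT = 7.9 / (11.8×10⁻⁶ × 2900.0) = 231.4 K.
T = 12.6 + 231.4 = 244.0 °C.

244 °C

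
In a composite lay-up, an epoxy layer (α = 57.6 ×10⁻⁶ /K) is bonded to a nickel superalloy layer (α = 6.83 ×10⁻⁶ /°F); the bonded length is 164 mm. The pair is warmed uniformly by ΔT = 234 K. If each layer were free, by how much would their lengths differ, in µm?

1740 µm

nickel superalloy: α = 6.83×10⁻⁶/°F × 9/5 = 12.3×10⁻⁶/K.
Δα = |57.6 − 12.3|×10⁻⁶/K = 45.3×10⁻⁶/K.
ΔL_mismatch = Δα·L·ΔT = 45.3×10⁻⁶ × 164.0 mm × 234.0 K = 1740 µm.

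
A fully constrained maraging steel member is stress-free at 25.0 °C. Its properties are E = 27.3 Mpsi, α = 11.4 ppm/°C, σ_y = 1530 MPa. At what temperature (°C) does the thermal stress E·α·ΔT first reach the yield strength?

E = 27.3 Mpsi = 188.2 GPa.
E·α·ΔT = 1530 MPa ⇒ ΔT = 1530 / (188.2×10³ × 11.4×10⁻⁶) = 713.0 K.
T = 25.0 + 713.0 = 738.0 °C.

738 °C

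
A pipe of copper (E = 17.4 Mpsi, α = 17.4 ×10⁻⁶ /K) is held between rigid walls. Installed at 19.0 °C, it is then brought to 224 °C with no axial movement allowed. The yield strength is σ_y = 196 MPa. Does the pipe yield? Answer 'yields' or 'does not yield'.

E = 17.4 Mpsi = 120.0 GPa.
ΔT = 205.0 K. Constrained thermal stress σ = E·α·ΔT = 120.0×10³ MPa × 17.4×10⁻⁶ × 205.0 = 428 MPa (compressive).
Compare to σ_y = 196 MPa: σ ≥ σ_y, so it yields.

yields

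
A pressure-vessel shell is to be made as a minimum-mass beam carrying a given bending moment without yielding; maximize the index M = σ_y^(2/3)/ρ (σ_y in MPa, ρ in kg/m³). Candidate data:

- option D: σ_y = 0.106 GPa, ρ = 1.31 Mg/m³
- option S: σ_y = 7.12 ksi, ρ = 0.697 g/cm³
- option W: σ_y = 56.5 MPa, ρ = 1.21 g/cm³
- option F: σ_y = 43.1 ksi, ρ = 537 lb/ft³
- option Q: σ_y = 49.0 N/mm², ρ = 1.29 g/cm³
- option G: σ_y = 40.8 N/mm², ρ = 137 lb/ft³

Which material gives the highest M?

option S

Normalizing units and computing the index:
  option D: σ_y = 106.0 MPa, ρ = 1310 kg/m³
  option S: σ_y = 49.09 MPa, ρ = 697.0 kg/m³
  option W: σ_y = 56.50 MPa, ρ = 1210 kg/m³
  option F: σ_y = 297.2 MPa, ρ = 8602 kg/m³
  option Q: σ_y = 49.00 MPa, ρ = 1290 kg/m³
  option G: σ_y = 40.80 MPa, ρ = 2195 kg/m³
  option S: M = 19.2×10⁻³
  option D: M = 17.1×10⁻³
  option W: M = 12.2×10⁻³
  option Q: M = 10.4×10⁻³
  option G: M = 5.40×10⁻³
  option F: M = 5.18×10⁻³
The maximum is for option S.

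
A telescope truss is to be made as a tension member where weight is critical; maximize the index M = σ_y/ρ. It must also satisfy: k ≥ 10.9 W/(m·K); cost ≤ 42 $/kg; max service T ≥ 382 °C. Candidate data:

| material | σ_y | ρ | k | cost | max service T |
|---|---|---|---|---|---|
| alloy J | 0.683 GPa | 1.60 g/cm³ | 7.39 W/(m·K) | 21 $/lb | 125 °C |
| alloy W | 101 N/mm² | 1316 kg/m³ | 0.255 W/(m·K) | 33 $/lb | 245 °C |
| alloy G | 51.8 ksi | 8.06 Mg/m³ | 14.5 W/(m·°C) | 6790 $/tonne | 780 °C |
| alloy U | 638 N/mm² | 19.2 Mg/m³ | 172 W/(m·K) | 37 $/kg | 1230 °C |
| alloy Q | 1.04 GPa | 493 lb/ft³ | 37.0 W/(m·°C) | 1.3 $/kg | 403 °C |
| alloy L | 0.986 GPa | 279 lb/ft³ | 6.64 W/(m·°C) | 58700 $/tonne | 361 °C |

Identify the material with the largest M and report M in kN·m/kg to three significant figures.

alloy Q, M = 132 kN·m/kg

Screen on constraints: k ≥ 10.9 W/(m·K); cost ≤ 42 $/kg; max service T ≥ 382 °C. Survivors: alloy G, alloy U, alloy Q.
Normalizing units and computing the index:
  alloy G: σ_y = 357.1 MPa, ρ = 8060 kg/m³
  alloy U: σ_y = 638.0 MPa, ρ = 19200 kg/m³
  alloy Q: σ_y = 1040 MPa, ρ = 7897 kg/m³
  alloy Q: M = 132 kN·m/kg
  alloy G: M = 44.3 kN·m/kg
  alloy U: M = 33.2 kN·m/kg
Alloy Q ranks first.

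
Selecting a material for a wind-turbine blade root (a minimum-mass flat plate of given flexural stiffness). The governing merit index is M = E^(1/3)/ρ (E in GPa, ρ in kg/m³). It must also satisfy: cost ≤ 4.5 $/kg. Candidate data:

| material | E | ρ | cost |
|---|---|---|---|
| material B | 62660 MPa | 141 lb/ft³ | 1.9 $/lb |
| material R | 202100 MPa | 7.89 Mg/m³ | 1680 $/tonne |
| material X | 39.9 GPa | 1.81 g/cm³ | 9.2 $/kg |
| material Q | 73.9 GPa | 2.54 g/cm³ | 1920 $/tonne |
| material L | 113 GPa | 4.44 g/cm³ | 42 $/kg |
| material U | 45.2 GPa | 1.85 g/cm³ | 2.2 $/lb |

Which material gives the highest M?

Screen on constraints: cost ≤ 4.5 $/kg. Survivors: material B, material R, material Q.
Convert each candidate to consistent units, then evaluate M:
  material B: E = 62.66 GPa, ρ = 2259 kg/m³
  material R: E = 202.1 GPa, ρ = 7890 kg/m³
  material Q: E = 73.90 GPa, ρ = 2540 kg/m³
  material B: M = 1.76×10⁻³
  material Q: M = 1.65×10⁻³
  material R: M = 0.744×10⁻³
Material B has the largest M.

material B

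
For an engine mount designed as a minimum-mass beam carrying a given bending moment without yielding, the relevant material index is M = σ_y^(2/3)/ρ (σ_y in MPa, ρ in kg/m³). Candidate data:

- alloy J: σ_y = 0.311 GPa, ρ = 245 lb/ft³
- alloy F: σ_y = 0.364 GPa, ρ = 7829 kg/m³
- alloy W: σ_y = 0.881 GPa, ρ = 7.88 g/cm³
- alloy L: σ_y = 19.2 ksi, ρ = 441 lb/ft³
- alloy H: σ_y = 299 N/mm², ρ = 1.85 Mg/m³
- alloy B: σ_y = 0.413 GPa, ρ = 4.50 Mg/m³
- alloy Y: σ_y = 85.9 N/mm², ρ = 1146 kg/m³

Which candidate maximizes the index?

Putting every candidate on a common basis:
  alloy J: σ_y = 311.0 MPa, ρ = 3925 kg/m³
  alloy F: σ_y = 364.0 MPa, ρ = 7829 kg/m³
  alloy W: σ_y = 881.0 MPa, ρ = 7880 kg/m³
  alloy L: σ_y = 132.4 MPa, ρ = 7064 kg/m³
  alloy H: σ_y = 299.0 MPa, ρ = 1850 kg/m³
  alloy B: σ_y = 413.0 MPa, ρ = 4500 kg/m³
  alloy Y: σ_y = 85.90 MPa, ρ = 1146 kg/m³
  alloy H: M = 24.2×10⁻³
  alloy Y: M = 17.0×10⁻³
  alloy B: M = 12.3×10⁻³
  alloy J: M = 11.7×10⁻³
  alloy W: M = 11.7×10⁻³
  alloy F: M = 6.51×10⁻³
  alloy L: M = 3.68×10⁻³
Alloy H ranks first.

alloy H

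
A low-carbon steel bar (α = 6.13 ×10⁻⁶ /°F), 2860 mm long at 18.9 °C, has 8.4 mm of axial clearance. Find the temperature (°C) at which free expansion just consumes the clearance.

α = 6.13×10⁻⁶/°F × 9/5 = 11.0×10⁻⁶/K.
α·L₀·ΔT = 8.4 mm ⇒ ΔT = 8.4 / (11.0×10⁻⁶ × 2860.0) = 266.2 K.
T = 18.9 + 266.2 = 285.1 °C.

285 °C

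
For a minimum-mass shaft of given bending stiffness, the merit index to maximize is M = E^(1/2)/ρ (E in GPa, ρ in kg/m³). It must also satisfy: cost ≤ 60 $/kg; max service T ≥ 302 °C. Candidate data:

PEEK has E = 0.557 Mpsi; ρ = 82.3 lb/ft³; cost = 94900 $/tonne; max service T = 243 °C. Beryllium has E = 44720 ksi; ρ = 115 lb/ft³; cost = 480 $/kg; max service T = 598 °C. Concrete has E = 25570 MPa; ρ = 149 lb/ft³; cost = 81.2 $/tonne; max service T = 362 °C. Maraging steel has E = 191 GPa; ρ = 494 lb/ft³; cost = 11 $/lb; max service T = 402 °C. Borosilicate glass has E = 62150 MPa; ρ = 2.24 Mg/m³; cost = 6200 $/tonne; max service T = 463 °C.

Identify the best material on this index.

Screen on constraints: cost ≤ 60 $/kg; max service T ≥ 302 °C. Survivors: concrete, maraging steel, borosilicate glass.
Convert each candidate to consistent units, then evaluate M:
  concrete: E = 25.57 GPa, ρ = 2387 kg/m³
  maraging steel: E = 191.0 GPa, ρ = 7913 kg/m³
  borosilicate glass: E = 62.15 GPa, ρ = 2240 kg/m³
  borosilicate glass: M = 3.52×10⁻³
  concrete: M = 2.12×10⁻³
  maraging steel: M = 1.75×10⁻³
The maximum is for borosilicate glass.

borosilicate glass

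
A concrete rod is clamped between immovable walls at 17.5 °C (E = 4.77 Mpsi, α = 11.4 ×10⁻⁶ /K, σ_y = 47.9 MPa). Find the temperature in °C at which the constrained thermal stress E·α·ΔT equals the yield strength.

E = 4.77 Mpsi = 32.89 GPa.
E·α·ΔT = 47.90 MPa ⇒ ΔT = 47.90 / (32.89×10³ × 11.4×10⁻⁶) = 127.8 K.
T = 17.5 + 127.8 = 145.3 °C.

145 °C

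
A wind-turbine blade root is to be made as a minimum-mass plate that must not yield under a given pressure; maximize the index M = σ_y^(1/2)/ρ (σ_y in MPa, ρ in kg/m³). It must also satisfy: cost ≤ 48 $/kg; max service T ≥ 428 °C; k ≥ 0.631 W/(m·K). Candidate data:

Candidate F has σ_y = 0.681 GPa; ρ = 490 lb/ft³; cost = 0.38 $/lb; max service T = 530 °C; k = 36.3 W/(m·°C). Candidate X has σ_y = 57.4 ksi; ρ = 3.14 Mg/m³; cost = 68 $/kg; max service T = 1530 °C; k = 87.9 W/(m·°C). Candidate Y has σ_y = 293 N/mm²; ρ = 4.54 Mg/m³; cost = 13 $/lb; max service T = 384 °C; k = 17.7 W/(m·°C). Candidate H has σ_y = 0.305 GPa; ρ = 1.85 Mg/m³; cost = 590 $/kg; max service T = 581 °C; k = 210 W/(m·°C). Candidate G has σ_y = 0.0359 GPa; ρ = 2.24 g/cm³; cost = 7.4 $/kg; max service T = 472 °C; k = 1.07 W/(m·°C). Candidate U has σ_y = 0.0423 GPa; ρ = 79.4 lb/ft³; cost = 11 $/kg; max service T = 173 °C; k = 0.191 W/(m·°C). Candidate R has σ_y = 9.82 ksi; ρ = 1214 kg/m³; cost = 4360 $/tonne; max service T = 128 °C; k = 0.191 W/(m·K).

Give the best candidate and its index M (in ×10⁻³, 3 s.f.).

Screen on constraints: cost ≤ 48 $/kg; max service T ≥ 428 °C; k ≥ 0.631 W/(m·K). Survivors: candidate F, candidate G.
Normalizing units and computing the index:
  candidate F: σ_y = 681.0 MPa, ρ = 7849 kg/m³
  candidate G: σ_y = 35.90 MPa, ρ = 2240 kg/m³
  candidate F: M = 3.32×10⁻³
  candidate G: M = 2.67×10⁻³
Candidate F ranks first.

candidate F, M = 3.32×10⁻³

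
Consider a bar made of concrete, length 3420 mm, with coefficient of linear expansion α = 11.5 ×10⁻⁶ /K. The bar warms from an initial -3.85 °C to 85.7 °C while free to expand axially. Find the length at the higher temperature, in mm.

ΔT = 85.7 − (-3.85) = 89.55 K.
ΔL = α·L₀·ΔT = 11.5×10⁻⁶ × 3420 mm × 89.55 K = 3.52 mm.
L = L₀ + ΔL = 3420 + 3.52 = 3423.5 mm.

3423.5 mm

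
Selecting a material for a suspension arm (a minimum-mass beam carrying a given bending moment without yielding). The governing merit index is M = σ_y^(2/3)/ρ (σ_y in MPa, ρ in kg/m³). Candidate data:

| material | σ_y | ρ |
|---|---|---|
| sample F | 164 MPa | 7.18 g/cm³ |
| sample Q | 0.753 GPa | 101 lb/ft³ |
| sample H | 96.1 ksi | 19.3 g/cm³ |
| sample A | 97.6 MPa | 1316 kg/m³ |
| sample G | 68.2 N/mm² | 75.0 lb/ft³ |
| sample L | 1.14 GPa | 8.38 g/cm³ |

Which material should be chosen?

After converting to SI:
  sample F: σ_y = 164.0 MPa, ρ = 7180 kg/m³
  sample Q: σ_y = 753.0 MPa, ρ = 1618 kg/m³
  sample H: σ_y = 662.6 MPa, ρ = 19300 kg/m³
  sample A: σ_y = 97.60 MPa, ρ = 1316 kg/m³
  sample G: σ_y = 68.20 MPa, ρ = 1201 kg/m³
  sample L: σ_y = 1140 MPa, ρ = 8380 kg/m³
  sample Q: M = 51.2×10⁻³
  sample A: M = 16.1×10⁻³
  sample G: M = 13.9×10⁻³
  sample L: M = 13.0×10⁻³
  sample F: M = 4.17×10⁻³
  sample H: M = 3.94×10⁻³
Sample Q ranks first.

sample Q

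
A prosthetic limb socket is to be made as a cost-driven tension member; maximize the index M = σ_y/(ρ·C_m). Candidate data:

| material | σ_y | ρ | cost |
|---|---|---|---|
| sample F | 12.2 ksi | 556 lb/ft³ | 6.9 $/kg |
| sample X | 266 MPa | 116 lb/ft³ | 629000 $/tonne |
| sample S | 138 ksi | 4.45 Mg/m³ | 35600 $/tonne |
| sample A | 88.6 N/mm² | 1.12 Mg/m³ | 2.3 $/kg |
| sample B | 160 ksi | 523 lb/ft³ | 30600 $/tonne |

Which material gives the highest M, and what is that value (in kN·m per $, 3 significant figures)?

Convert each candidate to consistent units, then evaluate M:
  sample F: σ_y = 84.12 MPa, ρ = 8906 kg/m³, cost = 6.900 $/kg
  sample X: σ_y = 266.0 MPa, ρ = 1858 kg/m³, cost = 629.0 $/kg
  sample S: σ_y = 951.5 MPa, ρ = 4450 kg/m³, cost = 35.60 $/kg
  sample A: σ_y = 88.60 MPa, ρ = 1120 kg/m³, cost = 2.300 $/kg
  sample B: σ_y = 1103 MPa, ρ = 8378 kg/m³, cost = 30.60 $/kg
  sample A: M = 34.4 kN·m per $
  sample S: M = 6.01 kN·m per $
  sample B: M = 4.30 kN·m per $
  sample F: M = 1.37 kN·m per $
  sample X: M = 0.228 kN·m per $
Sample A ranks first.

sample A, M = 34.4 kN·m per $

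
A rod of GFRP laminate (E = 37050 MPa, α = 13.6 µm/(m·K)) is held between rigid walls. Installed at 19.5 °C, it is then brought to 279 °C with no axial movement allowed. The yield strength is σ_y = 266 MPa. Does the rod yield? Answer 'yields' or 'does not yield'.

does not yield

E = 37050 MPa = 37.05 GPa.
ΔT = 259.5 K. Constrained thermal stress σ = E·α·ΔT = 37.05×10³ MPa × 13.6×10⁻⁶ × 259.5 = 131 MPa (compressive).
Compare to σ_y = 266 MPa: σ < σ_y, so it does not yield.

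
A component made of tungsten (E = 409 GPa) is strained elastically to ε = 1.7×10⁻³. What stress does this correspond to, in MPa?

695 MPa

σ = E·ε = 409000 MPa × 1.7×10⁻³ = 695 MPa.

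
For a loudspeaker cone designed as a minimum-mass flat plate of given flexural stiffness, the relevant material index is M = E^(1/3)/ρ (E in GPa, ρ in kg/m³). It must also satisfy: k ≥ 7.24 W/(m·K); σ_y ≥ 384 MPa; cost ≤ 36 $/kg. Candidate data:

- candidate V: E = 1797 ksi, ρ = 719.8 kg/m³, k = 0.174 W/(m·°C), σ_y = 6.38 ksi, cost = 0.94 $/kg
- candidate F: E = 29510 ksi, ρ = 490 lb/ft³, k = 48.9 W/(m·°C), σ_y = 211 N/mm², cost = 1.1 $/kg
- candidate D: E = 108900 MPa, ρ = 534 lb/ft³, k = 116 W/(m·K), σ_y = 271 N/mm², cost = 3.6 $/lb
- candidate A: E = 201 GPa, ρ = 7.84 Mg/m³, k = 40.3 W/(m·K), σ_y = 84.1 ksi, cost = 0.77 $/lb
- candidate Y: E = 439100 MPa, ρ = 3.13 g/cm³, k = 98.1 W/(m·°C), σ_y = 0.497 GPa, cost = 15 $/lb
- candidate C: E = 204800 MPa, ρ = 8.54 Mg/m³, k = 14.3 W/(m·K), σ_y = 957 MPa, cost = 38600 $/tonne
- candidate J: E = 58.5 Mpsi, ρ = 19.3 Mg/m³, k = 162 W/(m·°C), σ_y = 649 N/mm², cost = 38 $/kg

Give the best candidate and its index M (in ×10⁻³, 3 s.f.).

Screen on constraints: k ≥ 7.24 W/(m·K); σ_y ≥ 384 MPa; cost ≤ 36 $/kg. Survivors: candidate A, candidate Y.
In SI units:
  candidate A: E = 201.0 GPa, ρ = 7840 kg/m³
  candidate Y: E = 439.1 GPa, ρ = 3130 kg/m³
  candidate Y: M = 2.43×10⁻³
  candidate A: M = 0.747×10⁻³
Highest index: candidate Y.

candidate Y, M = 2.43×10⁻³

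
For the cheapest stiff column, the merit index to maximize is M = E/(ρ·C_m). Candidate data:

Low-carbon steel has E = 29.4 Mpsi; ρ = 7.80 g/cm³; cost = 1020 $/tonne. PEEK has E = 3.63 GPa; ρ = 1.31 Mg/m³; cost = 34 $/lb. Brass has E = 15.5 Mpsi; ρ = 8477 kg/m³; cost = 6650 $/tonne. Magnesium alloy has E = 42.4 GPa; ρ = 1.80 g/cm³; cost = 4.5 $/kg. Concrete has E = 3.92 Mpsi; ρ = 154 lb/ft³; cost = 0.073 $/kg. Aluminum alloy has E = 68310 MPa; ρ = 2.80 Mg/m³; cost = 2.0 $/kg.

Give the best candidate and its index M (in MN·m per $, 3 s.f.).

concrete, M = 150 MN·m per $

Convert each candidate to consistent units, then evaluate M:
  low-carbon steel: E = 202.7 GPa, ρ = 7800 kg/m³, cost = 1.020 $/kg
  PEEK: E = 3.630 GPa, ρ = 1310 kg/m³, cost = 74.96 $/kg
  brass: E = 106.9 GPa, ρ = 8477 kg/m³, cost = 6.650 $/kg
  magnesium alloy: E = 42.40 GPa, ρ = 1800 kg/m³, cost = 4.500 $/kg
  concrete: E = 27.03 GPa, ρ = 2467 kg/m³, cost = 0.07300 $/kg
  aluminum alloy: E = 68.31 GPa, ρ = 2800 kg/m³, cost = 2.000 $/kg
  concrete: M = 150 MN·m per $
  low-carbon steel: M = 25.5 MN·m per $
  aluminum alloy: M = 12.2 MN·m per $
  magnesium alloy: M = 5.23 MN·m per $
  brass: M = 1.90 MN·m per $
  PEEK: M = 0.0370 MN·m per $
Concrete has the largest M.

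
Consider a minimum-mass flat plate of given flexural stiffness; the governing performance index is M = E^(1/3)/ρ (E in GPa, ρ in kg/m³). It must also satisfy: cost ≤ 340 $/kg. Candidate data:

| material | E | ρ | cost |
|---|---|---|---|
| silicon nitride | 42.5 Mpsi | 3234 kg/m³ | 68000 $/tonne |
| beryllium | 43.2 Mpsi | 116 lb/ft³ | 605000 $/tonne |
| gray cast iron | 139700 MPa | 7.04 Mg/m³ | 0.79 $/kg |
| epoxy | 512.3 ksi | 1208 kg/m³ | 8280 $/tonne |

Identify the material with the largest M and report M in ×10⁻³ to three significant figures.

silicon nitride, M = 2.05×10⁻³

Screen on constraints: cost ≤ 340 $/kg. Survivors: silicon nitride, gray cast iron, epoxy.
Convert each candidate to consistent units, then evaluate M:
  silicon nitride: E = 293.0 GPa, ρ = 3234 kg/m³
  gray cast iron: E = 139.7 GPa, ρ = 7040 kg/m³
  epoxy: E = 3.532 GPa, ρ = 1208 kg/m³
  silicon nitride: M = 2.05×10⁻³
  epoxy: M = 1.26×10⁻³
  gray cast iron: M = 0.737×10⁻³
Silicon nitride ranks first.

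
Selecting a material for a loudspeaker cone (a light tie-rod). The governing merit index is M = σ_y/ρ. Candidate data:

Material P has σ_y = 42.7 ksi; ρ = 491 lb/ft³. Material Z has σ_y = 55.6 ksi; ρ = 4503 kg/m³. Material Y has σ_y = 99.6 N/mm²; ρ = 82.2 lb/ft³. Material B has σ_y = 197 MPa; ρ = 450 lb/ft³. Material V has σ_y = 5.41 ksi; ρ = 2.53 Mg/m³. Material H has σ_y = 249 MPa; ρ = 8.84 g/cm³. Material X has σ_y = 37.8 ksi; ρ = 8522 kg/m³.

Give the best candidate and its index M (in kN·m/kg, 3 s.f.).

material Z, M = 85.1 kN·m/kg

Normalizing units and computing the index:
  material P: σ_y = 294.4 MPa, ρ = 7865 kg/m³
  material Z: σ_y = 383.3 MPa, ρ = 4503 kg/m³
  material Y: σ_y = 99.60 MPa, ρ = 1317 kg/m³
  material B: σ_y = 197.0 MPa, ρ = 7208 kg/m³
  material V: σ_y = 37.30 MPa, ρ = 2530 kg/m³
  material H: σ_y = 249.0 MPa, ρ = 8840 kg/m³
  material X: σ_y = 260.6 MPa, ρ = 8522 kg/m³
  material Z: M = 85.1 kN·m/kg
  material Y: M = 75.6 kN·m/kg
  material P: M = 37.4 kN·m/kg
  material X: M = 30.6 kN·m/kg
  material H: M = 28.2 kN·m/kg
  material B: M = 27.3 kN·m/kg
  material V: M = 14.7 kN·m/kg
Material Z has the largest M.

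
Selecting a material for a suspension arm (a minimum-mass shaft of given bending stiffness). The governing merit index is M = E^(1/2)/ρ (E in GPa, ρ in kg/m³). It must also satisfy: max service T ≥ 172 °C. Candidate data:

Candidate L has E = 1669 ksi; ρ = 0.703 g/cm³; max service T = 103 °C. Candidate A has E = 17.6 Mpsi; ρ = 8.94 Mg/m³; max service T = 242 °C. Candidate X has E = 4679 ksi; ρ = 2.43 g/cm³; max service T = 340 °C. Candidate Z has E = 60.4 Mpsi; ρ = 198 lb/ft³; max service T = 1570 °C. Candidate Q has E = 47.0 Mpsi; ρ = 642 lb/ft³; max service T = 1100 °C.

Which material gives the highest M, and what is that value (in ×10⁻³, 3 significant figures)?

Screen on constraints: max service T ≥ 172 °C. Survivors: candidate A, candidate X, candidate Z, candidate Q.
Convert each candidate to consistent units, then evaluate M:
  candidate A: E = 121.3 GPa, ρ = 8940 kg/m³
  candidate X: E = 32.26 GPa, ρ = 2430 kg/m³
  candidate Z: E = 416.4 GPa, ρ = 3172 kg/m³
  candidate Q: E = 324.1 GPa, ρ = 10280 kg/m³
  candidate Z: M = 6.43×10⁻³
  candidate X: M = 2.34×10⁻³
  candidate Q: M = 1.75×10⁻³
  candidate A: M = 1.23×10⁻³
The maximum is for candidate Z.

candidate Z, M = 6.43×10⁻³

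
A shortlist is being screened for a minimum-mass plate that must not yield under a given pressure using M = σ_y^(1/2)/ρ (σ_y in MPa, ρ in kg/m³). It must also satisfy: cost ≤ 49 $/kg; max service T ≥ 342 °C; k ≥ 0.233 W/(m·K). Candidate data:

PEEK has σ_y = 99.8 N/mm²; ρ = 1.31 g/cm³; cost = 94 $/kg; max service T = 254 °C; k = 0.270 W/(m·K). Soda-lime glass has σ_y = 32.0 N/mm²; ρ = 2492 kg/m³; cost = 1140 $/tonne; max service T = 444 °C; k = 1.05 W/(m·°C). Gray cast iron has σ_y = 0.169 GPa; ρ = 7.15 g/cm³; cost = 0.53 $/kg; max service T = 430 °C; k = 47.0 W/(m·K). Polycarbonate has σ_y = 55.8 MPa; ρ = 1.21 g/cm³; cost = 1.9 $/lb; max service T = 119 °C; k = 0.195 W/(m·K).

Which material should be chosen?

soda-lime glass

Screen on constraints: cost ≤ 49 $/kg; max service T ≥ 342 °C; k ≥ 0.233 W/(m·K). Survivors: soda-lime glass, gray cast iron.
After converting to SI:
  soda-lime glass: σ_y = 32.00 MPa, ρ = 2492 kg/m³
  gray cast iron: σ_y = 169.0 MPa, ρ = 7150 kg/m³
  soda-lime glass: M = 2.27×10⁻³
  gray cast iron: M = 1.82×10⁻³
The maximum is for soda-lime glass.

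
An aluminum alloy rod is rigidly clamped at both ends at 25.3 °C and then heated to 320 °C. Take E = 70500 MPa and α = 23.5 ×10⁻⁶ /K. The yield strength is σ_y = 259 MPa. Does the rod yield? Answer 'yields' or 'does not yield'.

yields

E = 70500 MPa = 70.50 GPa.
ΔT = 294.7 K. Constrained thermal stress σ = E·α·ΔT = 70.50×10³ MPa × 23.5×10⁻⁶ × 294.7 = 488 MPa (compressive).
Compare to σ_y = 259 MPa: σ ≥ σ_y, so it yields.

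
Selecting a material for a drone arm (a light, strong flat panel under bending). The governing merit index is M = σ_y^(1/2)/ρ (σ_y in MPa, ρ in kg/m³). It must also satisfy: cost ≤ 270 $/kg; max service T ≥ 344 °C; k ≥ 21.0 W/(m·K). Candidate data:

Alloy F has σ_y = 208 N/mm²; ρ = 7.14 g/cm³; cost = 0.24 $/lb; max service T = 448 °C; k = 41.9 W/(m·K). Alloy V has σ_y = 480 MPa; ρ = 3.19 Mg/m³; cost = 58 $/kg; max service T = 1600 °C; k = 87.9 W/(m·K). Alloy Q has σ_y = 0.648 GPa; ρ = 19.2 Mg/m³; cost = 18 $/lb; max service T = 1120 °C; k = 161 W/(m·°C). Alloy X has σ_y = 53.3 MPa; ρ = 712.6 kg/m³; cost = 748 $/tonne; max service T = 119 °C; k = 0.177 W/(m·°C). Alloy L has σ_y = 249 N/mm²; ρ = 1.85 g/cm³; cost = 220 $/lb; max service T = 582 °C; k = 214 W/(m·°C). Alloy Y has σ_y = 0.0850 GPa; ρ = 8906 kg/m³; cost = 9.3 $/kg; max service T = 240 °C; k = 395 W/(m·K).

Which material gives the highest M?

alloy V

Screen on constraints: cost ≤ 270 $/kg; max service T ≥ 344 °C; k ≥ 21.0 W/(m·K). Survivors: alloy F, alloy V, alloy Q.
After converting to SI:
  alloy F: σ_y = 208.0 MPa, ρ = 7140 kg/m³
  alloy V: σ_y = 480.0 MPa, ρ = 3190 kg/m³
  alloy Q: σ_y = 648.0 MPa, ρ = 19200 kg/m³
  alloy V: M = 6.87×10⁻³
  alloy F: M = 2.02×10⁻³
  alloy Q: M = 1.33×10⁻³
Alloy V ranks first.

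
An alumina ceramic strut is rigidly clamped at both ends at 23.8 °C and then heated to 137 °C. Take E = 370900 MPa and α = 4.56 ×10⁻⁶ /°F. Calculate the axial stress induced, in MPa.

345 MPa

E = 370900 MPa = 370.9 GPa.
α = 4.56×10⁻⁶/°F × 9/5 = 8.21×10⁻⁶/K.
ΔT = 113.2 K. Constrained thermal stress σ = E·α·ΔT = 370.9×10³ MPa × 8.21×10⁻⁶ × 113.2 = 345 MPa (compressive).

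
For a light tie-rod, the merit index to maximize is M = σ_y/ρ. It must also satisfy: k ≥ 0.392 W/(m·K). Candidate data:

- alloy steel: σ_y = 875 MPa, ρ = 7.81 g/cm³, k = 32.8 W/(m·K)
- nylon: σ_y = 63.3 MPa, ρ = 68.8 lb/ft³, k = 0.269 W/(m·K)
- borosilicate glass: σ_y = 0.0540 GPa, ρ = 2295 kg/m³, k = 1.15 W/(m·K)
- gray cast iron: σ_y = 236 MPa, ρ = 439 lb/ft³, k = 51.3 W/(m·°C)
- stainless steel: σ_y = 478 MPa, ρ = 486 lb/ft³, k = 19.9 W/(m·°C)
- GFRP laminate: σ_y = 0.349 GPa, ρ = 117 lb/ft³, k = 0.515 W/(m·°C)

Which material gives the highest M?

GFRP laminate

Screen on constraints: k ≥ 0.392 W/(m·K). Survivors: alloy steel, borosilicate glass, gray cast iron, stainless steel, GFRP laminate.
Normalizing units and computing the index:
  alloy steel: σ_y = 875.0 MPa, ρ = 7810 kg/m³
  borosilicate glass: σ_y = 54.00 MPa, ρ = 2295 kg/m³
  gray cast iron: σ_y = 236.0 MPa, ρ = 7032 kg/m³
  stainless steel: σ_y = 478.0 MPa, ρ = 7785 kg/m³
  GFRP laminate: σ_y = 349.0 MPa, ρ = 1874 kg/m³
  GFRP laminate: M = 186 kN·m/kg
  alloy steel: M = 112 kN·m/kg
  stainless steel: M = 61.4 kN·m/kg
  gray cast iron: M = 33.6 kN·m/kg
  borosilicate glass: M = 23.5 kN·m/kg
Highest index: GFRP laminate.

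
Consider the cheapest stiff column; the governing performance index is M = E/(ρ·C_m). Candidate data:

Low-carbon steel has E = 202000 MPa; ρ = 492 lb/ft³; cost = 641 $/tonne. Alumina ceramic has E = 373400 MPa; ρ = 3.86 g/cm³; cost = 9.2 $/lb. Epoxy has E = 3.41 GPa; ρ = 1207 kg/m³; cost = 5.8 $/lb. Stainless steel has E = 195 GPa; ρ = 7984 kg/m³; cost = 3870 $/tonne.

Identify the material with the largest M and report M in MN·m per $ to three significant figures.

low-carbon steel, M = 40.0 MN·m per $

In SI units:
  low-carbon steel: E = 202.0 GPa, ρ = 7881 kg/m³, cost = 0.6410 $/kg
  alumina ceramic: E = 373.4 GPa, ρ = 3860 kg/m³, cost = 20.28 $/kg
  epoxy: E = 3.410 GPa, ρ = 1207 kg/m³, cost = 12.79 $/kg
  stainless steel: E = 195.0 GPa, ρ = 7984 kg/m³, cost = 3.870 $/kg
  low-carbon steel: M = 40.0 MN·m per $
  stainless steel: M = 6.31 MN·m per $
  alumina ceramic: M = 4.77 MN·m per $
  epoxy: M = 0.221 MN·m per $
Low-carbon steel ranks first.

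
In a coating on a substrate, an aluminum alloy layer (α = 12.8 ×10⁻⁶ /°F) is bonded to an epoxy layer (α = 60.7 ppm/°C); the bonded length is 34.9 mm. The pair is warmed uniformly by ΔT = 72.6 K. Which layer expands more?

aluminum alloy: α = 12.8×10⁻⁶/°F × 9/5 = 23.0×10⁻⁶/K.
α(aluminum alloy) = 23.0×10⁻⁶/K vs α(epoxy) = 60.7×10⁻⁶/K.
Higher α expands more for the same ΔT: epoxy.

epoxy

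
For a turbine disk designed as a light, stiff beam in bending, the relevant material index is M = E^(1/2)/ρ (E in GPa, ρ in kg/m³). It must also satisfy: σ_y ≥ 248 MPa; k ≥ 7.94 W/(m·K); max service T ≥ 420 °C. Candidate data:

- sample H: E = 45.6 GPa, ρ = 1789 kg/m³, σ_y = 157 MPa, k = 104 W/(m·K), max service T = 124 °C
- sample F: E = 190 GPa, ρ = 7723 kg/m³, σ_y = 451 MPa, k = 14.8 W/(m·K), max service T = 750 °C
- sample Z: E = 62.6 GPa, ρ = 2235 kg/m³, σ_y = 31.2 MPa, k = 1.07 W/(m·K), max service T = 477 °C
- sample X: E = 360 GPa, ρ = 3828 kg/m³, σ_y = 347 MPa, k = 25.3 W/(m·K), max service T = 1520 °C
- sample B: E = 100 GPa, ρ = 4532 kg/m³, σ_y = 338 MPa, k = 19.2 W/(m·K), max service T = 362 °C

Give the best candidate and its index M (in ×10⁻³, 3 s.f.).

sample X, M = 4.96×10⁻³

Screen on constraints: σ_y ≥ 248 MPa; k ≥ 7.94 W/(m·K); max service T ≥ 420 °C. Survivors: sample F, sample X.
Per-candidate index values:
  sample X: M = 4.96×10⁻³
  sample F: M = 1.78×10⁻³
The maximum is for sample X.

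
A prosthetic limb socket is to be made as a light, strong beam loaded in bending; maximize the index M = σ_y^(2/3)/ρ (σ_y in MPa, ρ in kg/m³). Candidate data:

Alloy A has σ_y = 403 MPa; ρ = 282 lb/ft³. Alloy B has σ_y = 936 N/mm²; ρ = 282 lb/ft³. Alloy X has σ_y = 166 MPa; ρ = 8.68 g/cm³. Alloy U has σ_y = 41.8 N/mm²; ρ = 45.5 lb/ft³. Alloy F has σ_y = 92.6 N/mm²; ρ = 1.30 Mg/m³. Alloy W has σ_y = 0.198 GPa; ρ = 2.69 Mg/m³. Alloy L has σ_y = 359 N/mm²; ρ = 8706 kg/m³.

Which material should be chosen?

alloy B

In SI units:
  alloy A: σ_y = 403.0 MPa, ρ = 4517 kg/m³
  alloy B: σ_y = 936.0 MPa, ρ = 4517 kg/m³
  alloy X: σ_y = 166.0 MPa, ρ = 8680 kg/m³
  alloy U: σ_y = 41.80 MPa, ρ = 728.8 kg/m³
  alloy F: σ_y = 92.60 MPa, ρ = 1300 kg/m³
  alloy W: σ_y = 198.0 MPa, ρ = 2690 kg/m³
  alloy L: σ_y = 359.0 MPa, ρ = 8706 kg/m³
  alloy B: M = 21.2×10⁻³
  alloy U: M = 16.5×10⁻³
  alloy F: M = 15.7×10⁻³
  alloy W: M = 12.6×10⁻³
  alloy A: M = 12.1×10⁻³
  alloy L: M = 5.80×10⁻³
  alloy X: M = 3.48×10⁻³
Alloy B ranks first.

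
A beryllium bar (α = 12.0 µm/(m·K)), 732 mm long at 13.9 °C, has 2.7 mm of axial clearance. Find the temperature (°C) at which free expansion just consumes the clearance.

α·L₀·ΔT = 2.7 mm ⇒ ΔT = 2.7 / (12.0×10⁻⁶ × 732.0) = 307.4 K.
T = 13.9 + 307.4 = 321.3 °C.

321 °C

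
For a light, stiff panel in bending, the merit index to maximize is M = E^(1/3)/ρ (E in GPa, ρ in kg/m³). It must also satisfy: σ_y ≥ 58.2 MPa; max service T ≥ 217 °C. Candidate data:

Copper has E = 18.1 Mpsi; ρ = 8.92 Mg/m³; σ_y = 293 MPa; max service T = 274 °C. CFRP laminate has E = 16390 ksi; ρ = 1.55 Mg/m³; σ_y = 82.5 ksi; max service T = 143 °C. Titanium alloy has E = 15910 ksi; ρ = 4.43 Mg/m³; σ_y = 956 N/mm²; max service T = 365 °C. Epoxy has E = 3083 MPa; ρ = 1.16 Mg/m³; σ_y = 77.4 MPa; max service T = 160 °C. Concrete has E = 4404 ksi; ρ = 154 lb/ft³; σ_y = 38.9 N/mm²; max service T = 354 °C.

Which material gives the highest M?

Screen on constraints: σ_y ≥ 58.2 MPa; max service T ≥ 217 °C. Survivors: copper, titanium alloy.
In SI units:
  copper: E = 124.8 GPa, ρ = 8920 kg/m³
  titanium alloy: E = 109.7 GPa, ρ = 4430 kg/m³
  titanium alloy: M = 1.08×10⁻³
  copper: M = 0.560×10⁻³
Titanium alloy ranks first.

titanium alloy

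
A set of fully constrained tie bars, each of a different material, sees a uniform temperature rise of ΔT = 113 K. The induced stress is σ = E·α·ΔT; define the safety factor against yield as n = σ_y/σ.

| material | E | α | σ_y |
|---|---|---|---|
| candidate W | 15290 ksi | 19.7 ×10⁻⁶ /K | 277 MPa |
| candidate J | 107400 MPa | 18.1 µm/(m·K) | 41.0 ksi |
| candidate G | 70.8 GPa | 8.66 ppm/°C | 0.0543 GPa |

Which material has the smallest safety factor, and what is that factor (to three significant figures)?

candidate G, n = 0.784

With everything in SI (GPa, ×10⁻⁶/K, MPa):
  candidate W: E = 105.4, α = 19.7, σ_y = 277.0 → σ = 235 MPa, n = 1.18
  candidate J: E = 107.4, α = 18.1, σ_y = 282.7 → σ = 220 MPa, n = 1.29
  candidate G: E = 70.80, α = 8.66, σ_y = 54.30 → σ = 69.3 MPa, n = 0.784
Candidate G has the lowest safety factor, n = 0.784.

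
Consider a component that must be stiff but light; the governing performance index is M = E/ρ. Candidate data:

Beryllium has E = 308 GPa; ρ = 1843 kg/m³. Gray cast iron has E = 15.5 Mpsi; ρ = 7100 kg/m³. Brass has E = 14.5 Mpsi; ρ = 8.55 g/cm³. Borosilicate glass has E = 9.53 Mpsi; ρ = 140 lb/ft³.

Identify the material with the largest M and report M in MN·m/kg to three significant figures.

beryllium, M = 167 MN·m/kg

Putting every candidate on a common basis:
  beryllium: E = 308.0 GPa, ρ = 1843 kg/m³
  gray cast iron: E = 106.9 GPa, ρ = 7100 kg/m³
  brass: E = 99.97 GPa, ρ = 8550 kg/m³
  borosilicate glass: E = 65.71 GPa, ρ = 2243 kg/m³
  beryllium: M = 167 MN·m/kg
  borosilicate glass: M = 29.3 MN·m/kg
  gray cast iron: M = 15.1 MN·m/kg
  brass: M = 11.7 MN·m/kg
Beryllium ranks first.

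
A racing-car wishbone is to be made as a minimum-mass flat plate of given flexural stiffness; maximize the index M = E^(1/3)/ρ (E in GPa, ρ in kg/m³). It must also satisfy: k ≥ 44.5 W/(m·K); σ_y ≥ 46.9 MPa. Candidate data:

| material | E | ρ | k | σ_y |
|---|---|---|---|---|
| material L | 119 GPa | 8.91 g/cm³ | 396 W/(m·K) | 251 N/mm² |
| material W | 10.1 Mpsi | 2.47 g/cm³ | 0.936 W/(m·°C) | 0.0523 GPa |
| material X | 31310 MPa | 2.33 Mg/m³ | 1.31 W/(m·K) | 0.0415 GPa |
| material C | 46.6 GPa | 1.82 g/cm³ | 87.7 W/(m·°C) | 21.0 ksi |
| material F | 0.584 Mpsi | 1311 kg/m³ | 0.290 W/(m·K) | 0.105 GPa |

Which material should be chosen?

Screen on constraints: k ≥ 44.5 W/(m·K); σ_y ≥ 46.9 MPa. Survivors: material L, material C.
Normalizing units and computing the index:
  material L: E = 119.0 GPa, ρ = 8910 kg/m³
  material C: E = 46.60 GPa, ρ = 1820 kg/m³
  material C: M = 1.98×10⁻³
  material L: M = 0.552×10⁻³
Highest index: material C.

material C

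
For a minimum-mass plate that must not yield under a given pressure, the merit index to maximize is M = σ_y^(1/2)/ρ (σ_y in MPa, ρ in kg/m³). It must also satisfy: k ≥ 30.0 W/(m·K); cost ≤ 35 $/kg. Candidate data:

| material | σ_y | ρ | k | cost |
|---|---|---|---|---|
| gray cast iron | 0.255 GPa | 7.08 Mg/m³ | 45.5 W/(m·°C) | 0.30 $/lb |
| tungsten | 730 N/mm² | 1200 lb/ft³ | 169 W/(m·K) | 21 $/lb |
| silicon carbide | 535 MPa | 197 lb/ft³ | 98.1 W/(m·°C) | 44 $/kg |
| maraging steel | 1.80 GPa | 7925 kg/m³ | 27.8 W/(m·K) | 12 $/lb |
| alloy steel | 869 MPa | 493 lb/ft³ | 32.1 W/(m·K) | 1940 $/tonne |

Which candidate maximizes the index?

alloy steel

Screen on constraints: k ≥ 30.0 W/(m·K); cost ≤ 35 $/kg. Survivors: gray cast iron, alloy steel.
Putting every candidate on a common basis:
  gray cast iron: σ_y = 255.0 MPa, ρ = 7080 kg/m³
  alloy steel: σ_y = 869.0 MPa, ρ = 7897 kg/m³
  alloy steel: M = 3.73×10⁻³
  gray cast iron: M = 2.26×10⁻³
The maximum is for alloy steel.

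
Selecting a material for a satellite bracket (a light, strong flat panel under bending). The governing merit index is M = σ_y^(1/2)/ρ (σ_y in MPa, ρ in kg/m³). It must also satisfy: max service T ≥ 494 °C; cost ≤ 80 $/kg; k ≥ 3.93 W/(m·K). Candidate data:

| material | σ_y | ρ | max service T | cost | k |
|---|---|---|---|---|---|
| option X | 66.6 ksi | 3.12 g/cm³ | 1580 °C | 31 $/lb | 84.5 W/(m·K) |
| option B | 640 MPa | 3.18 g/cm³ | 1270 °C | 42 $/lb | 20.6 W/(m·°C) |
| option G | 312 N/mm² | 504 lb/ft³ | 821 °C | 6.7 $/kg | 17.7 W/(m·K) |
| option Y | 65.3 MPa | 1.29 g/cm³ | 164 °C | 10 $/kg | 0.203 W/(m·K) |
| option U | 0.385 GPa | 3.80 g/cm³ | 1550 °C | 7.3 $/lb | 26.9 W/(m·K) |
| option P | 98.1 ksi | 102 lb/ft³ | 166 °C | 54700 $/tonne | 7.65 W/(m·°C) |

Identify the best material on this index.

Screen on constraints: max service T ≥ 494 °C; cost ≤ 80 $/kg; k ≥ 3.93 W/(m·K). Survivors: option X, option G, option U.
Putting every candidate on a common basis:
  option X: σ_y = 459.2 MPa, ρ = 3120 kg/m³
  option G: σ_y = 312.0 MPa, ρ = 8073 kg/m³
  option U: σ_y = 385.0 MPa, ρ = 3800 kg/m³
  option X: M = 6.87×10⁻³
  option U: M = 5.16×10⁻³
  option G: M = 2.19×10⁻³
Option X ranks first.

option X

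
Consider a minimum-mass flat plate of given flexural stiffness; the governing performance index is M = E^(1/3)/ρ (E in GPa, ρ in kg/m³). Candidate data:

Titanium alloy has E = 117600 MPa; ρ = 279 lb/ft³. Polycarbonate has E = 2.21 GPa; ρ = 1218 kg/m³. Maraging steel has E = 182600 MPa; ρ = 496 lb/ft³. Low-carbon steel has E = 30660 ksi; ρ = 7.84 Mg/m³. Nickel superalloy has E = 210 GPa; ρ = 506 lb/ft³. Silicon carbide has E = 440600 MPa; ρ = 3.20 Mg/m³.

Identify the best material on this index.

Convert each candidate to consistent units, then evaluate M:
  titanium alloy: E = 117.6 GPa, ρ = 4469 kg/m³
  polycarbonate: E = 2.210 GPa, ρ = 1218 kg/m³
  maraging steel: E = 182.6 GPa, ρ = 7945 kg/m³
  low-carbon steel: E = 211.4 GPa, ρ = 7840 kg/m³
  nickel superalloy: E = 210.0 GPa, ρ = 8105 kg/m³
  silicon carbide: E = 440.6 GPa, ρ = 3200 kg/m³
  silicon carbide: M = 2.38×10⁻³
  titanium alloy: M = 1.10×10⁻³
  polycarbonate: M = 1.07×10⁻³
  low-carbon steel: M = 0.760×10⁻³
  nickel superalloy: M = 0.733×10⁻³
  maraging steel: M = 0.714×10⁻³
The maximum is for silicon carbide.

silicon carbide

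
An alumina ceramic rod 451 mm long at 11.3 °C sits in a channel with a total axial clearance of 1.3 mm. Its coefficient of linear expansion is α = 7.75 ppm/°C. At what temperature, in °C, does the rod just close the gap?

383 °C

α·L₀·ΔT = 1.3 mm ⇒ ΔT = 1.3 / (7.75×10⁻⁶ × 451.0) = 371.9 K.
T = 11.3 + 371.9 = 383.2 °C.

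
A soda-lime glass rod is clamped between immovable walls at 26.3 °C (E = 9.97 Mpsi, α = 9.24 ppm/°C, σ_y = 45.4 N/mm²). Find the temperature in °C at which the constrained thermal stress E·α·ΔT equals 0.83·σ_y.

85.6 °C

E = 9.97 Mpsi = 68.74 GPa.
σ_y = 45.4 N/mm² = 45.40 MPa.
E·α·ΔT = 37.68 MPa ⇒ ΔT = 37.68 / (68.74×10³ × 9.24×10⁻⁶) = 59.33 K.
T = 26.3 + 59.33 = 85.63 °C.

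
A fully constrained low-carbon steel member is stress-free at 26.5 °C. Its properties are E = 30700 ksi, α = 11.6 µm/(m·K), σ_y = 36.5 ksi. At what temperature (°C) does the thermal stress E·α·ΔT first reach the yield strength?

E = 30700 ksi = 211.7 GPa.
σ_y = 36.5 ksi = 251.7 MPa.
E·α·ΔT = 251.7 MPa ⇒ ΔT = 251.7 / (211.7×10³ × 11.6×10⁻⁶) = 102.5 K.
T = 26.5 + 102.5 = 129.0 °C.

129 °C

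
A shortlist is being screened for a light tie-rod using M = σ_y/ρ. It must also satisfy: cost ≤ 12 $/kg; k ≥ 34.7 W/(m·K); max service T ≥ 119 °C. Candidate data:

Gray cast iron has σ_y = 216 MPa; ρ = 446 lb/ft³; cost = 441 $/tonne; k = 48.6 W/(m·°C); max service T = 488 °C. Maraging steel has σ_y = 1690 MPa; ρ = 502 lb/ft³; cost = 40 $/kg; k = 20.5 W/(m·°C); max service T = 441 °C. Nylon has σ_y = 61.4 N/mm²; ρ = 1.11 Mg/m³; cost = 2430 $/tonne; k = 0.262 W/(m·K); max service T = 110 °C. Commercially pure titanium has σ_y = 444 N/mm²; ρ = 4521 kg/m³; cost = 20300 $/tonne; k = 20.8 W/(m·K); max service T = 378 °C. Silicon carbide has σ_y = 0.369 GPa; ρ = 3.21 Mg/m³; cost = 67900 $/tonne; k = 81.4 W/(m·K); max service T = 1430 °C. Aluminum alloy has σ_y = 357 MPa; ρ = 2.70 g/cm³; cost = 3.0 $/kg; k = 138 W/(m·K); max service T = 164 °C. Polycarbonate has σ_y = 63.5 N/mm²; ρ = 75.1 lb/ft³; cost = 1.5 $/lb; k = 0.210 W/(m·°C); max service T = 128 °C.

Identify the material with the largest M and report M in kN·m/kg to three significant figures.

aluminum alloy, M = 132 kN·m/kg

Screen on constraints: cost ≤ 12 $/kg; k ≥ 34.7 W/(m·K); max service T ≥ 119 °C. Survivors: gray cast iron, aluminum alloy.
Putting every candidate on a common basis:
  gray cast iron: σ_y = 216.0 MPa, ρ = 7144 kg/m³
  aluminum alloy: σ_y = 357.0 MPa, ρ = 2700 kg/m³
  aluminum alloy: M = 132 kN·m/kg
  gray cast iron: M = 30.2 kN·m/kg
The maximum is for aluminum alloy.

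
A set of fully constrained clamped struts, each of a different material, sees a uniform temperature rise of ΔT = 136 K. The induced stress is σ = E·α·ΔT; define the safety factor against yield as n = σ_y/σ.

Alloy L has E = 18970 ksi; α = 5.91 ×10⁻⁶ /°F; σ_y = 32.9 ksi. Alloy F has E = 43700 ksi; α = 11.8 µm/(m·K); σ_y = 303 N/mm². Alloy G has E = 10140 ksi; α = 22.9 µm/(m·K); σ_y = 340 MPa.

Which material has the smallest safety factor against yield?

With everything in SI (GPa, ×10⁻⁶/K, MPa):
  alloy L: E = 130.8, α = 10.6, σ_y = 226.8 → σ = 189 MPa, n = 1.20
  alloy F: E = 301.3, α = 11.8, σ_y = 303.0 → σ = 484 MPa, n = 0.627
  alloy G: E = 69.91, α = 22.9, σ_y = 340.0 → σ = 218 MPa, n = 1.56
The minimum is alloy F at n = 0.627.

alloy F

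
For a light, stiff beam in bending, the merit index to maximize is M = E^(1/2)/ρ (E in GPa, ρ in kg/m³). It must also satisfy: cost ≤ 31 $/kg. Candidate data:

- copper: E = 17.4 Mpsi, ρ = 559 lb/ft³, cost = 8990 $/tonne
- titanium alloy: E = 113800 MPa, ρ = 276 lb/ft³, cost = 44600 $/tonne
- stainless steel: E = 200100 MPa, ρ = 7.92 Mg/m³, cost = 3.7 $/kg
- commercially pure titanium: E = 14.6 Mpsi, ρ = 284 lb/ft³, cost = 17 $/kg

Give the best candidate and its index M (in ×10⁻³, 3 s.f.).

commercially pure titanium, M = 2.21×10⁻³

Screen on constraints: cost ≤ 31 $/kg. Survivors: copper, stainless steel, commercially pure titanium.
Putting every candidate on a common basis:
  copper: E = 120.0 GPa, ρ = 8954 kg/m³
  stainless steel: E = 200.1 GPa, ρ = 7920 kg/m³
  commercially pure titanium: E = 100.7 GPa, ρ = 4549 kg/m³
  commercially pure titanium: M = 2.21×10⁻³
  stainless steel: M = 1.79×10⁻³
  copper: M = 1.22×10⁻³
Commercially pure titanium ranks first.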